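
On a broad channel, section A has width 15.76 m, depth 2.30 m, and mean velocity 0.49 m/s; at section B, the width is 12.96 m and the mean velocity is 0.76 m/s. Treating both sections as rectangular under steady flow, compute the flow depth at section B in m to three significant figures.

Q = A₁V₁ = (15.76×2.30) × 0.49 = 17.76 m³/s
d₂ = Q/(b₂ V₂) = 17.76/(12.96×0.76) = 1.803 m

1.80 m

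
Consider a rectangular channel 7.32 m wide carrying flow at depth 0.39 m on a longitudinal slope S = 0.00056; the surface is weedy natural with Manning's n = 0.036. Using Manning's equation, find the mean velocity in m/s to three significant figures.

0.328 m/s

A = b·y = 7.32 × 0.39 = 2.855 m²
P = b + 2y = 7.32 + 2×0.39 = 8.100 m
R = A/P = 2.855/8.100 = 0.3524 m
Q = (1/n)·A·R^(2/3)·S^(1/2) = (1/0.036) × 2.855 × 0.3524^(2/3) × 0.00056^(1/2) = 0.9363 m³/s
V = Q/A = 0.9363/2.855 = 0.3280 m/s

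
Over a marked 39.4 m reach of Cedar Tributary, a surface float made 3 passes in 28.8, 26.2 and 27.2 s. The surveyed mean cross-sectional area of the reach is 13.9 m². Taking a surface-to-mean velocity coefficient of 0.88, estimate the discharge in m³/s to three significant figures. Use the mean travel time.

t̄ = (28.8 + 26.2 + 27.2) / 3 = 27.4 s
v_surface = L / t̄ = 39.4 / 27.4 = 1.438 m/s
v_mean = 0.88 × 1.438 = 1.265 m/s
Q = A × v_mean = 13.9 × 1.265 = 17.59 m³/s

17.6 m³/s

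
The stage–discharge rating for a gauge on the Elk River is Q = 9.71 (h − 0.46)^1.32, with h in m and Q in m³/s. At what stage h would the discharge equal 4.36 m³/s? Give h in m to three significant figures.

h − h₀ = (Q/C)^(1/b) = (4.36/9.71)^(1/1.32) = 0.5452 m
h = 0.46 + 0.5452 = 1.005 m

1.01 m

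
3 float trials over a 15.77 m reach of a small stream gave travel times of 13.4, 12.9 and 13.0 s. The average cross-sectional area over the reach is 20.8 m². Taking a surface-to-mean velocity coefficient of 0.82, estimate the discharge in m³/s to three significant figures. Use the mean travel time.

20.5 m³/s

t̄ = (13.4 + 12.9 + 13.0) / 3 = 13.1 s
v_surface = L / t̄ = 15.77 / 13.1 = 1.204 m/s
v_mean = 0.82 × 1.204 = 0.9871 m/s
Q = A × v_mean = 20.8 × 0.9871 = 20.53 m³/s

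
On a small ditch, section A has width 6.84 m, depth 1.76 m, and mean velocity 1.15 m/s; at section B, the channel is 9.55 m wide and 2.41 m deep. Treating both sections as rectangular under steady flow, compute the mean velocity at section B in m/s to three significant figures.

Q = A₁V₁ = (6.84×1.76) × 1.15 = 13.84 m³/s
A₂ = 9.55 × 2.41 = 23.02 m²
V₂ = Q/A₂ = 13.84/23.02 = 0.6015 m/s

0.602 m/s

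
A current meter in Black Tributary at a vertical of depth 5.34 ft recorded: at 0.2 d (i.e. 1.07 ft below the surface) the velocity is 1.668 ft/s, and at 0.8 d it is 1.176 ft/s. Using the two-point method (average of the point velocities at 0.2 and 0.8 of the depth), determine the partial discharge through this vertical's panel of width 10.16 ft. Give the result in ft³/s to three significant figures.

v̄ = (1.668 + 1.176) / 2 = 1.422 ft/s
q = v̄ × d × w = 1.422 × 5.34 × 10.16 = 77.15 ft³/s

77.1 ft³/s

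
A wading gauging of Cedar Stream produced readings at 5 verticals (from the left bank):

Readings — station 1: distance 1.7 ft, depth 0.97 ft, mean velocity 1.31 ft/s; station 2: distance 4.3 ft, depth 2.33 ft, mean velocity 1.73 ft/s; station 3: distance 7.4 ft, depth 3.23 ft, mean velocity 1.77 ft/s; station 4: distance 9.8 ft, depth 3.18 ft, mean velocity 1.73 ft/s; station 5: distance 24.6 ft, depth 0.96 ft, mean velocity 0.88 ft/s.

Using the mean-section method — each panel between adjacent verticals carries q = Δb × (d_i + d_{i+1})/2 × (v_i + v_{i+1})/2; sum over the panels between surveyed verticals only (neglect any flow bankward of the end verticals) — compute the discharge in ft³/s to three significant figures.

Panel 1-2: Δb = 2.6 ft, d̄ = (0.97+2.33)/2 = 1.65, v̄ = (1.31+1.73)/2 = 1.52 → q = 2.6×1.65×1.52 = 6.521 ft³/s
Panel 2-3: Δb = 3.1 ft, d̄ = (2.33+3.23)/2 = 2.78, v̄ = (1.73+1.77)/2 = 1.75 → q = 3.1×2.78×1.75 = 15.08 ft³/s
Panel 3-4: Δb = 2.4 ft, d̄ = (3.23+3.18)/2 = 3.205, v̄ = (1.77+1.73)/2 = 1.75 → q = 2.4×3.205×1.75 = 13.46 ft³/s
Panel 4-5: Δb = 14.8 ft, d̄ = (3.18+0.96)/2 = 2.07, v̄ = (1.73+0.88)/2 = 1.305 → q = 14.8×2.07×1.305 = 39.98 ft³/s
Q = Σ q = 75.04 ft³/s

75.0 ft³/s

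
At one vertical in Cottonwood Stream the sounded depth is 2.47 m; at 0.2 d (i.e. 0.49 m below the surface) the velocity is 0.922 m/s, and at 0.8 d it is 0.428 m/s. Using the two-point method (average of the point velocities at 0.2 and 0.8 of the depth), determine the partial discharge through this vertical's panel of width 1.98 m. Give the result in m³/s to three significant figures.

3.30 m³/s

v̄ = (0.922 + 0.428) / 2 = 0.6750 m/s
q = v̄ × d × w = 0.6750 × 2.47 × 1.98 = 3.301 m³/s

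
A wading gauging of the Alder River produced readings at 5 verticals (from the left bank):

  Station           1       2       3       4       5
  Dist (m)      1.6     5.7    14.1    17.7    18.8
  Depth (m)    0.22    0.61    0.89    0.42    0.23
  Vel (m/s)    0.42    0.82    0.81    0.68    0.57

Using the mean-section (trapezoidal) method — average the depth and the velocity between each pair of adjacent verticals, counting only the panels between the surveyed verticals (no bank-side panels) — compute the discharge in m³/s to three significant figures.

8.17 m³/s

Panel 1-2: Δb = 4.1 m, d̄ = (0.22+0.61)/2 = 0.415, v̄ = (0.42+0.82)/2 = 0.62 → q = 4.1×0.415×0.62 = 1.055 m³/s
Panel 2-3: Δb = 8.4 m, d̄ = (0.61+0.89)/2 = 0.75, v̄ = (0.82+0.81)/2 = 0.815 → q = 8.4×0.75×0.815 = 5.135 m³/s
Panel 3-4: Δb = 3.6 m, d̄ = (0.89+0.42)/2 = 0.655, v̄ = (0.81+0.68)/2 = 0.745 → q = 3.6×0.655×0.745 = 1.757 m³/s
Panel 4-5: Δb = 1.1 m, d̄ = (0.42+0.23)/2 = 0.325, v̄ = (0.68+0.57)/2 = 0.625 → q = 1.1×0.325×0.625 = 0.2234 m³/s
Q = Σ q = 8.170 m³/s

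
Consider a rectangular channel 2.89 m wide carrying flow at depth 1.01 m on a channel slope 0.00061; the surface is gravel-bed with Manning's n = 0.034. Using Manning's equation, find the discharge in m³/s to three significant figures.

A = b·y = 2.89 × 1.01 = 2.919 m²
P = b + 2y = 2.89 + 2×1.01 = 4.910 m
R = A/P = 2.919/4.910 = 0.5945 m
Q = (1/n)·A·R^(2/3)·S^(1/2) = (1/0.034) × 2.919 × 0.5945^(2/3) × 0.00061^(1/2) = 1.499 m³/s

1.50 m³/s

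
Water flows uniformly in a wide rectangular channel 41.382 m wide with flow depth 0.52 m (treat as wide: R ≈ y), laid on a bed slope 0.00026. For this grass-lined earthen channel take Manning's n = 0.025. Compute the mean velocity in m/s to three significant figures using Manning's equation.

A = b·y = 41.382 × 0.52 = 21.52 m²
Wide channel: R ≈ y = 0.52 m
Q = (1/n)·A·R^(2/3)·S^(1/2) = (1/0.025) × 21.52 × 0.5200^(2/3) × 0.00026^(1/2) = 8.975 m³/s
V = Q/A = 8.975/21.52 = 0.4171 m/s

0.417 m/s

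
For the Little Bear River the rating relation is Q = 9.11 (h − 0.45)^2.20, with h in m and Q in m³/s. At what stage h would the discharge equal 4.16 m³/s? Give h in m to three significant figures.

1.15 m

h − h₀ = (Q/C)^(1/b) = (4.16/9.11)^(1/2.20) = 0.7003 m
h = 0.45 + 0.7003 = 1.150 m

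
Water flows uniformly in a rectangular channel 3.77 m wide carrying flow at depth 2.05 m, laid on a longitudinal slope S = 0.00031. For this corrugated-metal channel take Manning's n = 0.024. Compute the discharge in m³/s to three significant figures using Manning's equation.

A = b·y = 3.77 × 2.05 = 7.729 m²
P = b + 2y = 3.77 + 2×2.05 = 7.870 m
R = A/P = 7.729/7.870 = 0.9820 m
Q = (1/n)·A·R^(2/3)·S^(1/2) = (1/0.024) × 7.729 × 0.9820^(2/3) × 0.00031^(1/2) = 5.602 m³/s

5.60 m³/s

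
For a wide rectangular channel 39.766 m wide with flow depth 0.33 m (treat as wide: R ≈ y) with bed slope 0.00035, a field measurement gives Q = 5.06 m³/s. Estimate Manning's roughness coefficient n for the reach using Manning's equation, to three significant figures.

0.0232

A = b·y = 39.766 × 0.33 = 13.12 m²
Wide channel: R ≈ y = 0.33 m
n = (1/Q)·A·R^(2/3)·S^(1/2) = (1/5.06) × 13.12 × 0.4775 × 0.01871 = 0.02317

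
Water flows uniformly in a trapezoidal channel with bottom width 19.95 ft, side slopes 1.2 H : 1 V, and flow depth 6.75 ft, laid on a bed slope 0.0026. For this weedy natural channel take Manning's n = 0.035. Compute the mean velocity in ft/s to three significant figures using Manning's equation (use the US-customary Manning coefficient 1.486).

A = (b + z·y)·y = (19.95 + 1.2×6.75)×6.75 = 189.3 ft²
P = b + 2y√(1+z²) = 19.95 + 2×6.75×√(1+1.2²) = 41.04 ft
R = A/P = 189.3/41.04 = 4.614 ft
Q = (1.486/n)·A·R^(2/3)·S^(1/2) = (1.486/0.035) × 189.3 × 4.614^(2/3) × 0.0026^(1/2) = 1136 ft³/s
V = Q/A = 1136/189.3 = 6.000 ft/s

6.00 ft/s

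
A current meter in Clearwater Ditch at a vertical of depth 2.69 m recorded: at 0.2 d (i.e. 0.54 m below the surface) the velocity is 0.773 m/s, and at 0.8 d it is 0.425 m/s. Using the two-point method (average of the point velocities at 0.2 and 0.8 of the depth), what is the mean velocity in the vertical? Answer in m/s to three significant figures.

0.599 m/s

v̄ = (0.773 + 0.425) / 2 = 0.5990 m/s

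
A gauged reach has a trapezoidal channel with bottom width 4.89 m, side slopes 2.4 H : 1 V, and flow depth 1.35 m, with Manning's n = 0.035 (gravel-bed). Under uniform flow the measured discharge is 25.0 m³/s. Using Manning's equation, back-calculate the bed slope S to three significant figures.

A = (b + z·y)·y = (4.89 + 2.4×1.35)×1.35 = 10.98 m²
P = b + 2y√(1+z²) = 4.89 + 2×1.35×√(1+2.4²) = 11.91 m
R = A/P = 10.98/11.91 = 0.9215 m
S = (Q·n / (1·A·R^(2/3)))² = (25.0×0.035 / (1×10.98×0.9470))² = 0.007087

0.00709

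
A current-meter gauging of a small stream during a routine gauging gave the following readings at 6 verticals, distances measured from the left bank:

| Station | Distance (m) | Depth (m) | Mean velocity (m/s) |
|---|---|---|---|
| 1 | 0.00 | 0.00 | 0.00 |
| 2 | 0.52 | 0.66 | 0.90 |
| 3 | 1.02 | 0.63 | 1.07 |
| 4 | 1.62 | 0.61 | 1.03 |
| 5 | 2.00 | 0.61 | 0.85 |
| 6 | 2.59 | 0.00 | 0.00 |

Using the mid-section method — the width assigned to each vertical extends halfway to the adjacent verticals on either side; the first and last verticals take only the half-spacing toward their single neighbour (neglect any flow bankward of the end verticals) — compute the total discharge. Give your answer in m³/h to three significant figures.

4440 m³/h

w_2 = (1.02 − 0.00)/2 = 0.51 m; q_2 = 0.90 × 0.66 × 0.51 = 0.3029 m³/s
w_3 = (1.62 − 0.52)/2 = 0.55 m; q_3 = 1.07 × 0.63 × 0.55 = 0.3708 m³/s
w_4 = (2.00 − 1.02)/2 = 0.49 m; q_4 = 1.03 × 0.61 × 0.49 = 0.3079 m³/s
w_5 = (2.59 − 1.62)/2 = 0.485 m; q_5 = 0.85 × 0.61 × 0.485 = 0.2515 m³/s
Stations 1, 6 contribute zero (depth or velocity is 0).
Q = Σ qᵢ = 1.233 m³/s
= 1.233 × 3600 = 4439 m³/h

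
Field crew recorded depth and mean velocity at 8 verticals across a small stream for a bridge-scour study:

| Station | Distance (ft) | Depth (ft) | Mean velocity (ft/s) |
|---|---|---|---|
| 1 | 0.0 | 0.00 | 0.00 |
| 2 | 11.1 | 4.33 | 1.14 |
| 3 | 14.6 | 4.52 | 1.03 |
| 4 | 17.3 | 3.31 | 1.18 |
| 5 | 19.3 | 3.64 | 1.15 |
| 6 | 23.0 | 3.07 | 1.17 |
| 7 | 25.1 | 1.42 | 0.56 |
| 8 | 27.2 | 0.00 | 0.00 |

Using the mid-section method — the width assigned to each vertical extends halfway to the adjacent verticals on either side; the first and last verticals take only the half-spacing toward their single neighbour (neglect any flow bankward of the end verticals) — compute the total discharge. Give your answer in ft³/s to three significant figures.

83.7 ft³/s

w_2 = (14.6 − 0.0)/2 = 7.3 ft; q_2 = 1.14 × 4.33 × 7.3 = 36.03 ft³/s
w_3 = (17.3 − 11.1)/2 = 3.1 ft; q_3 = 1.03 × 4.52 × 3.1 = 14.43 ft³/s
w_4 = (19.3 − 14.6)/2 = 2.35 ft; q_4 = 1.18 × 3.31 × 2.35 = 9.179 ft³/s
w_5 = (23.0 − 17.3)/2 = 2.85 ft; q_5 = 1.15 × 3.64 × 2.85 = 11.93 ft³/s
w_6 = (25.1 − 19.3)/2 = 2.9 ft; q_6 = 1.17 × 3.07 × 2.9 = 10.42 ft³/s
w_7 = (27.2 − 23.0)/2 = 2.1 ft; q_7 = 0.56 × 1.42 × 2.1 = 1.670 ft³/s
Stations 1, 8 contribute zero (depth or velocity is 0).
Q = Σ qᵢ = 83.66 ft³/s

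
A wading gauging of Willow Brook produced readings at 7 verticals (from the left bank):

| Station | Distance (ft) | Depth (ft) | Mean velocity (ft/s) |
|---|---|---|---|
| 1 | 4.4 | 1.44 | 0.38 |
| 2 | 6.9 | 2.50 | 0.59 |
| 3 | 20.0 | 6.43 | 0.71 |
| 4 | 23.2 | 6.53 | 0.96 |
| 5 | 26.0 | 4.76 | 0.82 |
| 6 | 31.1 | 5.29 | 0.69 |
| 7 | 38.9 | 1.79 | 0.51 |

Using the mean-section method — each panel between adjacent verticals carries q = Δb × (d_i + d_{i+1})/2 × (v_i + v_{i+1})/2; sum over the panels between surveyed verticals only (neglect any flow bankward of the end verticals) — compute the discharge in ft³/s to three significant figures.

Panel 1-2: Δb = 2.5 ft, d̄ = (1.44+2.50)/2 = 1.97, v̄ = (0.38+0.59)/2 = 0.485 → q = 2.5×1.97×0.485 = 2.389 ft³/s
Panel 2-3: Δb = 13.1 ft, d̄ = (2.50+6.43)/2 = 4.465, v̄ = (0.59+0.71)/2 = 0.65 → q = 13.1×4.465×0.65 = 38.02 ft³/s
Panel 3-4: Δb = 3.2 ft, d̄ = (6.43+6.53)/2 = 6.48, v̄ = (0.71+0.96)/2 = 0.835 → q = 3.2×6.48×0.835 = 17.31 ft³/s
Panel 4-5: Δb = 2.8 ft, d̄ = (6.53+4.76)/2 = 5.645, v̄ = (0.96+0.82)/2 = 0.89 → q = 2.8×5.645×0.89 = 14.07 ft³/s
Panel 5-6: Δb = 5.1 ft, d̄ = (4.76+5.29)/2 = 5.025, v̄ = (0.82+0.69)/2 = 0.755 → q = 5.1×5.025×0.755 = 19.35 ft³/s
Panel 6-7: Δb = 7.8 ft, d̄ = (5.29+1.79)/2 = 3.54, v̄ = (0.69+0.51)/2 = 0.6 → q = 7.8×3.54×0.6 = 16.57 ft³/s
Q = Σ q = 107.7 ft³/s

108 ft³/s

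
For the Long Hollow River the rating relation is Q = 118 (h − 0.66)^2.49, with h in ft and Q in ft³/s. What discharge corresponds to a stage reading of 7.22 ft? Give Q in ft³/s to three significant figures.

12800 ft³/s

Q = 118 × (7.22 − 0.66)^2.49 = 118 × 6.56^2.49 = 12760 ft³/s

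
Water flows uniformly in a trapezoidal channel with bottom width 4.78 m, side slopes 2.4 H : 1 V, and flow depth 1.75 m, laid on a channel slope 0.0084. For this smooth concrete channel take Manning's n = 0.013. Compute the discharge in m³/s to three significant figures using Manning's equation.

120 m³/s

A = (b + z·y)·y = (4.78 + 2.4×1.75)×1.75 = 15.72 m²
P = b + 2y√(1+z²) = 4.78 + 2×1.75×√(1+2.4²) = 13.88 m
R = A/P = 15.72/13.88 = 1.132 m
Q = (1/n)·A·R^(2/3)·S^(1/2) = (1/0.013) × 15.72 × 1.132^(2/3) × 0.0084^(1/2) = 120.4 m³/s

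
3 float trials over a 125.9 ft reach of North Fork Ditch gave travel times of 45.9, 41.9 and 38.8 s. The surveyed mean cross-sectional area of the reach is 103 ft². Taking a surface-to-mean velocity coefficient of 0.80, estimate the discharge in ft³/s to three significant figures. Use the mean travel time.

246 ft³/s

t̄ = (45.9 + 41.9 + 38.8) / 3 = 42.2 s
v_surface = L / t̄ = 125.9 / 42.2 = 2.983 ft/s
v_mean = 0.80 × 2.983 = 2.387 ft/s
Q = A × v_mean = 103 × 2.387 = 245.8 ft³/s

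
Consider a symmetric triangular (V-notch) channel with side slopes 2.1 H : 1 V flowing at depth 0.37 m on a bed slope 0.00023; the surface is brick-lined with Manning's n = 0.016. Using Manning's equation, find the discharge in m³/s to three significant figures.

0.0826 m³/s

A = z·y² = 2.1×0.37² = 0.2875 m²
P = 2y√(1+z²) = 2×0.37×√(1+2.1²) = 1.721 m
R = A/P = 0.2875/1.721 = 0.1670 m
Q = (1/n)·A·R^(2/3)·S^(1/2) = (1/0.016) × 0.2875 × 0.1670^(2/3) × 0.00023^(1/2) = 0.08265 m³/s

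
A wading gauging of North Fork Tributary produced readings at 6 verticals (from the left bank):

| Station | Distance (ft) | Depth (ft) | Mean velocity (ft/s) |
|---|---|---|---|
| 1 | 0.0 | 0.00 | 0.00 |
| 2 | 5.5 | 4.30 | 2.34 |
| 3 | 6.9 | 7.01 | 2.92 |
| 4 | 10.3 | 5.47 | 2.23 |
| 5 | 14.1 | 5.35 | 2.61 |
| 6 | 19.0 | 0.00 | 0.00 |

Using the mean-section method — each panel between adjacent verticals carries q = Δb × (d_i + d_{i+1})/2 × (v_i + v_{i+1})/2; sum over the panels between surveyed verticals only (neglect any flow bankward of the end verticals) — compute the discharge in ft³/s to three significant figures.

156 ft³/s

Panel 1-2: Δb = 5.5 ft, d̄ = (0.00+4.30)/2 = 2.15, v̄ = (0.00+2.34)/2 = 1.17 → q = 5.5×2.15×1.17 = 13.84 ft³/s
Panel 2-3: Δb = 1.4 ft, d̄ = (4.30+7.01)/2 = 5.655, v̄ = (2.34+2.92)/2 = 2.63 → q = 1.4×5.655×2.63 = 20.82 ft³/s
Panel 3-4: Δb = 3.4 ft, d̄ = (7.01+5.47)/2 = 6.24, v̄ = (2.92+2.23)/2 = 2.575 → q = 3.4×6.24×2.575 = 54.63 ft³/s
Panel 4-5: Δb = 3.8 ft, d̄ = (5.47+5.35)/2 = 5.41, v̄ = (2.23+2.61)/2 = 2.42 → q = 3.8×5.41×2.42 = 49.75 ft³/s
Panel 5-6: Δb = 4.9 ft, d̄ = (5.35+0.00)/2 = 2.675, v̄ = (2.61+0.00)/2 = 1.305 → q = 4.9×2.675×1.305 = 17.11 ft³/s
Q = Σ q = 156.1 ft³/s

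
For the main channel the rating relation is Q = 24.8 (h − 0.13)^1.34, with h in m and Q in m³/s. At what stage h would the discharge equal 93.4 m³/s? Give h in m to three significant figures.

2.82 m

h − h₀ = (Q/C)^(1/b) = (93.4/24.8)^(1/1.34) = 2.690 m
h = 0.13 + 2.690 = 2.820 m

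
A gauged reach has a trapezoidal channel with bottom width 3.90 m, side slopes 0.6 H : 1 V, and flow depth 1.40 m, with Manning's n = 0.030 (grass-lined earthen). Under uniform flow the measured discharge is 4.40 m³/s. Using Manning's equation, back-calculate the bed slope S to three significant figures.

0.000438

A = (b + z·y)·y = (3.90 + 0.6×1.40)×1.40 = 6.636 m²
P = b + 2y√(1+z²) = 3.90 + 2×1.40×√(1+0.6²) = 7.165 m
R = A/P = 6.636/7.165 = 0.9261 m
S = (Q·n / (1·A·R^(2/3)))² = (4.40×0.030 / (1×6.636×0.9501))² = 0.0004383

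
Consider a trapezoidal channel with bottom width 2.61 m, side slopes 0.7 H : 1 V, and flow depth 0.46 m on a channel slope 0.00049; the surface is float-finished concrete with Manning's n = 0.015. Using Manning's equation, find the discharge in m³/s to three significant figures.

A = (b + z·y)·y = (2.61 + 0.7×0.46)×0.46 = 1.349 m²
P = b + 2y√(1+z²) = 2.61 + 2×0.46×√(1+0.7²) = 3.733 m
R = A/P = 1.349/3.733 = 0.3613 m
Q = (1/n)·A·R^(2/3)·S^(1/2) = (1/0.015) × 1.349 × 0.3613^(2/3) × 0.00049^(1/2) = 1.010 m³/s

1.01 m³/s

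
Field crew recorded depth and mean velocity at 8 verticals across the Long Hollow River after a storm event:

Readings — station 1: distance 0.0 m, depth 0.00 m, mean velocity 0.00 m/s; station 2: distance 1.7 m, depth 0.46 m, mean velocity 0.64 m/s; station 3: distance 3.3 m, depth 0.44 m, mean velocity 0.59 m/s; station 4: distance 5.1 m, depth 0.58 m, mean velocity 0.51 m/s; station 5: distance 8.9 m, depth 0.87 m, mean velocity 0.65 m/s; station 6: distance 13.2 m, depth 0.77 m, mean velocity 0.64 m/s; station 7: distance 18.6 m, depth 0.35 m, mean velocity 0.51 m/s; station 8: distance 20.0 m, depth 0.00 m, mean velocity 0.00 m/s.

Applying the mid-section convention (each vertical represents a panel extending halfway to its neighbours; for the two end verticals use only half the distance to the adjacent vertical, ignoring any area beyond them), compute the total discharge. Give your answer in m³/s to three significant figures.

w_2 = (3.3 − 0.0)/2 = 1.65 m; q_2 = 0.64 × 0.46 × 1.65 = 0.4858 m³/s
w_3 = (5.1 − 1.7)/2 = 1.7 m; q_3 = 0.59 × 0.44 × 1.7 = 0.4413 m³/s
w_4 = (8.9 − 3.3)/2 = 2.8 m; q_4 = 0.51 × 0.58 × 2.8 = 0.8282 m³/s
w_5 = (13.2 − 5.1)/2 = 4.05 m; q_5 = 0.65 × 0.87 × 4.05 = 2.290 m³/s
w_6 = (18.6 − 8.9)/2 = 4.85 m; q_6 = 0.64 × 0.77 × 4.85 = 2.390 m³/s
w_7 = (20.0 − 13.2)/2 = 3.4 m; q_7 = 0.51 × 0.35 × 3.4 = 0.6069 m³/s
Stations 1, 8 contribute zero (depth or velocity is 0).
Q = Σ qᵢ = 7.043 m³/s

7.04 m³/s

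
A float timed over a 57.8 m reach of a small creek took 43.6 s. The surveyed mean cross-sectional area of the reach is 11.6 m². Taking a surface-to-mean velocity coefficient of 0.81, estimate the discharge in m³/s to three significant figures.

v_surface = L / t̄ = 57.8 / 43.6 = 1.326 m/s
v_mean = 0.81 × 1.326 = 1.074 m/s
Q = A × v_mean = 11.6 × 1.074 = 12.46 m³/s

12.5 m³/s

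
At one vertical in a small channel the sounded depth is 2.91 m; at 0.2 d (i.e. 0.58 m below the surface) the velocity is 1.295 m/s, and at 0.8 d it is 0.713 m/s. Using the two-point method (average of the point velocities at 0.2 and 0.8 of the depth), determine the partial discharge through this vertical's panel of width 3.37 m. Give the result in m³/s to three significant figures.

9.85 m³/s

v̄ = (1.295 + 0.713) / 2 = 1.004 m/s
q = v̄ × d × w = 1.004 × 2.91 × 3.37 = 9.846 m³/s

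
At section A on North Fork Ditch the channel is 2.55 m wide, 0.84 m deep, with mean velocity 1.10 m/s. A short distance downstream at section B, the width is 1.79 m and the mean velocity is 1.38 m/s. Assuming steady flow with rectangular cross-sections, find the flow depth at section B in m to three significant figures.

Q = A₁V₁ = (2.55×0.84) × 1.10 = 2.356 m³/s
d₂ = Q/(b₂ V₂) = 2.356/(1.79×1.38) = 0.9538 m

0.954 m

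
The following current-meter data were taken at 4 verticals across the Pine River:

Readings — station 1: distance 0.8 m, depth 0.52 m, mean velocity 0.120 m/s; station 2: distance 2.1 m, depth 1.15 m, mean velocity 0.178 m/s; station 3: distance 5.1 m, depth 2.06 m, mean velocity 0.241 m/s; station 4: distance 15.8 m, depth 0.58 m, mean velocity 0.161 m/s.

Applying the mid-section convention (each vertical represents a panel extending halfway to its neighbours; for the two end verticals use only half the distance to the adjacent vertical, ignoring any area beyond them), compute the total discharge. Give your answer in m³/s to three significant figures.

4.38 m³/s

w_1 = (2.1 − 0.8)/2 = 0.65 m; q_1 = 0.120 × 0.52 × 0.65 = 0.04056 m³/s
w_2 = (5.1 − 0.8)/2 = 2.15 m; q_2 = 0.178 × 1.15 × 2.15 = 0.4401 m³/s
w_3 = (15.8 − 2.1)/2 = 6.85 m; q_3 = 0.241 × 2.06 × 6.85 = 3.401 m³/s
w_4 = (15.8 − 5.1)/2 = 5.35 m; q_4 = 0.161 × 0.58 × 5.35 = 0.4996 m³/s
Q = Σ qᵢ = 4.381 m³/s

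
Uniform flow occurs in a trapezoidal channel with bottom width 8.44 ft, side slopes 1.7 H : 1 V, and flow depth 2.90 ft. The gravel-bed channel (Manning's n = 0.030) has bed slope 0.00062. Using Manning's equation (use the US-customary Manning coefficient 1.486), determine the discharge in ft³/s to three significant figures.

74.7 ft³/s

A = (b + z·y)·y = (8.44 + 1.7×2.90)×2.90 = 38.77 ft²
P = b + 2y√(1+z²) = 8.44 + 2×2.90×√(1+1.7²) = 19.88 ft
R = A/P = 38.77/19.88 = 1.950 ft
Q = (1.486/n)·A·R^(2/3)·S^(1/2) = (1.486/0.030) × 38.77 × 1.950^(2/3) × 0.00062^(1/2) = 74.65 ft³/s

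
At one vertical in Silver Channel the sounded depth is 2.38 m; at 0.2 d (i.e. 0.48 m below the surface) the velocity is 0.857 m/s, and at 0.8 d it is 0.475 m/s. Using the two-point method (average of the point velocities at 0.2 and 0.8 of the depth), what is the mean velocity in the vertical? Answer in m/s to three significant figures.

0.666 m/s

v̄ = (0.857 + 0.475) / 2 = 0.6660 m/s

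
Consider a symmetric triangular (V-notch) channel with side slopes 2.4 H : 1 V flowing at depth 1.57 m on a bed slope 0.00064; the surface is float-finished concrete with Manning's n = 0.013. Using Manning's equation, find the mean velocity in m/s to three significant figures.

A = z·y² = 2.4×1.57² = 5.916 m²
P = 2y√(1+z²) = 2×1.57×√(1+2.4²) = 8.164 m
R = A/P = 5.916/8.164 = 0.7246 m
Q = (1/n)·A·R^(2/3)·S^(1/2) = (1/0.013) × 5.916 × 0.7246^(2/3) × 0.00064^(1/2) = 9.287 m³/s
V = Q/A = 9.287/5.916 = 1.570 m/s

1.57 m/s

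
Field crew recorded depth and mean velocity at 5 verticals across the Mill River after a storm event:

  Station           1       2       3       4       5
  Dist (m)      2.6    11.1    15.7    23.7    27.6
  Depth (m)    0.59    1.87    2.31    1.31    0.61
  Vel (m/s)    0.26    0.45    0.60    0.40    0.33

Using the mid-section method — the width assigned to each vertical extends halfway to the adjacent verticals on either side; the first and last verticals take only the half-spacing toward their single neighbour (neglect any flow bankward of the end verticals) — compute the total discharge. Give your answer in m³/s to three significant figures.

w_1 = (11.1 − 2.6)/2 = 4.25 m; q_1 = 0.26 × 0.59 × 4.25 = 0.6520 m³/s
w_2 = (15.7 − 2.6)/2 = 6.55 m; q_2 = 0.45 × 1.87 × 6.55 = 5.512 m³/s
w_3 = (23.7 − 11.1)/2 = 6.3 m; q_3 = 0.60 × 2.31 × 6.3 = 8.732 m³/s
w_4 = (27.6 − 15.7)/2 = 5.95 m; q_4 = 0.40 × 1.31 × 5.95 = 3.118 m³/s
w_5 = (27.6 − 23.7)/2 = 1.95 m; q_5 = 0.33 × 0.61 × 1.95 = 0.3925 m³/s
Q = Σ qᵢ = 18.41 m³/s

18.4 m³/s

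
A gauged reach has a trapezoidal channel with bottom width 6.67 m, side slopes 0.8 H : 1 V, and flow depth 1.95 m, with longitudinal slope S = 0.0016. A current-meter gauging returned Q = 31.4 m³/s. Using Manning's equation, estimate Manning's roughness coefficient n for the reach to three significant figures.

0.0253

A = (b + z·y)·y = (6.67 + 0.8×1.95)×1.95 = 16.05 m²
P = b + 2y√(1+z²) = 6.67 + 2×1.95×√(1+0.8²) = 11.66 m
R = A/P = 16.05/11.66 = 1.376 m
n = (1/Q)·A·R^(2/3)·S^(1/2) = (1/31.4) × 16.05 × 1.237 × 0.04000 = 0.02529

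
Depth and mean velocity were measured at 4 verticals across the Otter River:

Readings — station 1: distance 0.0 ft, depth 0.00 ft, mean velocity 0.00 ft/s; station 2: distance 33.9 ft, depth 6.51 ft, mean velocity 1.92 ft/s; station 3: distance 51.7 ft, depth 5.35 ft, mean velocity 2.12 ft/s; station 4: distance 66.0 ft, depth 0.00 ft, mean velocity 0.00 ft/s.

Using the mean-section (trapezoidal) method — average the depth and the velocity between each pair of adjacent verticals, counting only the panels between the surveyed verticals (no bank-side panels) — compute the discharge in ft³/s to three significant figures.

Panel 1-2: Δb = 33.9 ft, d̄ = (0.00+6.51)/2 = 3.255, v̄ = (0.00+1.92)/2 = 0.96 → q = 33.9×3.255×0.96 = 105.9 ft³/s
Panel 2-3: Δb = 17.8 ft, d̄ = (6.51+5.35)/2 = 5.93, v̄ = (1.92+2.12)/2 = 2.02 → q = 17.8×5.93×2.02 = 213.2 ft³/s
Panel 3-4: Δb = 14.3 ft, d̄ = (5.35+0.00)/2 = 2.675, v̄ = (2.12+0.00)/2 = 1.06 → q = 14.3×2.675×1.06 = 40.55 ft³/s
Q = Σ q = 359.7 ft³/s

360 ft³/s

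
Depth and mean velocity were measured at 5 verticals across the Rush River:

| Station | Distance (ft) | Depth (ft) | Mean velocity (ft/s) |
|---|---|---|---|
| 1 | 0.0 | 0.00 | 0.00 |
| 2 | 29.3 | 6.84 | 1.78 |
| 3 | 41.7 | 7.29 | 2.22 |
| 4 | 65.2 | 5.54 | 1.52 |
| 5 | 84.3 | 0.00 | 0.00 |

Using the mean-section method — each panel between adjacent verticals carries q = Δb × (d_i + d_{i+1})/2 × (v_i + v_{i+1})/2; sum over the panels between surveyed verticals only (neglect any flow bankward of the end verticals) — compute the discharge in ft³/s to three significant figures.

587 ft³/s

Panel 1-2: Δb = 29.3 ft, d̄ = (0.00+6.84)/2 = 3.42, v̄ = (0.00+1.78)/2 = 0.89 → q = 29.3×3.42×0.89 = 89.18 ft³/s
Panel 2-3: Δb = 12.4 ft, d̄ = (6.84+7.29)/2 = 7.065, v̄ = (1.78+2.22)/2 = 2 → q = 12.4×7.065×2 = 175.2 ft³/s
Panel 3-4: Δb = 23.5 ft, d̄ = (7.29+5.54)/2 = 6.415, v̄ = (2.22+1.52)/2 = 1.87 → q = 23.5×6.415×1.87 = 281.9 ft³/s
Panel 4-5: Δb = 19.1 ft, d̄ = (5.54+0.00)/2 = 2.77, v̄ = (1.52+0.00)/2 = 0.76 → q = 19.1×2.77×0.76 = 40.21 ft³/s
Q = Σ q = 586.5 ft³/s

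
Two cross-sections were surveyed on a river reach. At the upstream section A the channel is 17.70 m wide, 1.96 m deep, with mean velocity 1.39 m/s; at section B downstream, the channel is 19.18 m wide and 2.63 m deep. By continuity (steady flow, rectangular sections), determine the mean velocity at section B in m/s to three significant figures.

0.956 m/s

Q = A₁V₁ = (17.70×1.96) × 1.39 = 48.22 m³/s
A₂ = 19.18 × 2.63 = 50.44 m²
V₂ = Q/A₂ = 48.22/50.44 = 0.9560 m/s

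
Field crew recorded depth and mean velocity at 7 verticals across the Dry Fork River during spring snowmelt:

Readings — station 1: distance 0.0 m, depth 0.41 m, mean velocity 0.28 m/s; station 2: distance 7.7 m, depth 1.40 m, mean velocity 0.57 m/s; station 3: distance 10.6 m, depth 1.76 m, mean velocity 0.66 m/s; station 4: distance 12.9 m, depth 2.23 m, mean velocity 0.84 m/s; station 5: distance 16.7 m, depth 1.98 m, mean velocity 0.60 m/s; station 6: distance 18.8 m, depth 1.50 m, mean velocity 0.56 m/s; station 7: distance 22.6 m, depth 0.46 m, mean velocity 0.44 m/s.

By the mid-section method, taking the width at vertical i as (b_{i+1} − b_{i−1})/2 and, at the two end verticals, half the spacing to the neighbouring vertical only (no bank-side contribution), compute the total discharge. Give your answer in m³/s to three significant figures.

w_1 = (7.7 − 0.0)/2 = 3.85 m; q_1 = 0.28 × 0.41 × 3.85 = 0.4420 m³/s
w_2 = (10.6 − 0.0)/2 = 5.3 m; q_2 = 0.57 × 1.40 × 5.3 = 4.229 m³/s
w_3 = (12.9 − 7.7)/2 = 2.6 m; q_3 = 0.66 × 1.76 × 2.6 = 3.020 m³/s
w_4 = (16.7 − 10.6)/2 = 3.05 m; q_4 = 0.84 × 2.23 × 3.05 = 5.713 m³/s
w_5 = (18.8 − 12.9)/2 = 2.95 m; q_5 = 0.60 × 1.98 × 2.95 = 3.505 m³/s
w_6 = (22.6 − 16.7)/2 = 2.95 m; q_6 = 0.56 × 1.50 × 2.95 = 2.478 m³/s
w_7 = (22.6 − 18.8)/2 = 1.9 m; q_7 = 0.44 × 0.46 × 1.9 = 0.3846 m³/s
Q = Σ qᵢ = 19.77 m³/s

19.8 m³/s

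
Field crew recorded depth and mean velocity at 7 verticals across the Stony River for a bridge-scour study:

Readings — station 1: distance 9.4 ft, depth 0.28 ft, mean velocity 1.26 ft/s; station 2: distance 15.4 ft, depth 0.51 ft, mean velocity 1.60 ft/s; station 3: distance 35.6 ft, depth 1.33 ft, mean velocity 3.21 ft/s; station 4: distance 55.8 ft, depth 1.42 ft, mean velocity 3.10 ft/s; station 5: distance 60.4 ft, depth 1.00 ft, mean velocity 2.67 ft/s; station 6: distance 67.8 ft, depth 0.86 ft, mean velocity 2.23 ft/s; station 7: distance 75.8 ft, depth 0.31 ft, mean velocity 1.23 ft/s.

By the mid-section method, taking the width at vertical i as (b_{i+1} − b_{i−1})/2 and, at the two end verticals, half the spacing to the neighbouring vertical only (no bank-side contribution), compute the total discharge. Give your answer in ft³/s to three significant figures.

w_1 = (15.4 − 9.4)/2 = 3 ft; q_1 = 1.26 × 0.28 × 3 = 1.058 ft³/s
w_2 = (35.6 − 9.4)/2 = 13.1 ft; q_2 = 1.60 × 0.51 × 13.1 = 10.69 ft³/s
w_3 = (55.8 − 15.4)/2 = 20.2 ft; q_3 = 3.21 × 1.33 × 20.2 = 86.24 ft³/s
w_4 = (60.4 − 35.6)/2 = 12.4 ft; q_4 = 3.10 × 1.42 × 12.4 = 54.58 ft³/s
w_5 = (67.8 − 55.8)/2 = 6 ft; q_5 = 2.67 × 1.00 × 6 = 16.02 ft³/s
w_6 = (75.8 − 60.4)/2 = 7.7 ft; q_6 = 2.23 × 0.86 × 7.7 = 14.77 ft³/s
w_7 = (75.8 − 67.8)/2 = 4 ft; q_7 = 1.23 × 0.31 × 4 = 1.525 ft³/s
Q = Σ qᵢ = 184.9 ft³/s

185 ft³/s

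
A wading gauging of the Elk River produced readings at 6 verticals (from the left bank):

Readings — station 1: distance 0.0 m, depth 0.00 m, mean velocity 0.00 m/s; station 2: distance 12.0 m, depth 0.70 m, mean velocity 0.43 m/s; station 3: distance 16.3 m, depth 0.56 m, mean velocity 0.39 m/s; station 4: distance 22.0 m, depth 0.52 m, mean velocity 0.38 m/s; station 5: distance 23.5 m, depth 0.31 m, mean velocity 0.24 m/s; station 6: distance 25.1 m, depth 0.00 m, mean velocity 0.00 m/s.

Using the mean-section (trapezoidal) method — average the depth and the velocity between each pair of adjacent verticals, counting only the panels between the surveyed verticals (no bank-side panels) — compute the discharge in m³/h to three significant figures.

Panel 1-2: Δb = 12 m, d̄ = (0.00+0.70)/2 = 0.35, v̄ = (0.00+0.43)/2 = 0.215 → q = 12×0.35×0.215 = 0.9030 m³/s
Panel 2-3: Δb = 4.3 m, d̄ = (0.70+0.56)/2 = 0.63, v̄ = (0.43+0.39)/2 = 0.41 → q = 4.3×0.63×0.41 = 1.111 m³/s
Panel 3-4: Δb = 5.7 m, d̄ = (0.56+0.52)/2 = 0.54, v̄ = (0.39+0.38)/2 = 0.385 → q = 5.7×0.54×0.385 = 1.185 m³/s
Panel 4-5: Δb = 1.5 m, d̄ = (0.52+0.31)/2 = 0.415, v̄ = (0.38+0.24)/2 = 0.31 → q = 1.5×0.415×0.31 = 0.1930 m³/s
Panel 5-6: Δb = 1.6 m, d̄ = (0.31+0.00)/2 = 0.155, v̄ = (0.24+0.00)/2 = 0.12 → q = 1.6×0.155×0.12 = 0.02976 m³/s
Q = Σ q = 3.421 m³/s
= 3.421 × 3600 = 12320 m³/h

12300 m³/h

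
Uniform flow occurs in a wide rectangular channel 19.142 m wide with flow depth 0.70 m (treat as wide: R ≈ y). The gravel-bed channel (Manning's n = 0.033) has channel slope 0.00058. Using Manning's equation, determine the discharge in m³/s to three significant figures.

A = b·y = 19.142 × 0.70 = 13.40 m²
Wide channel: R ≈ y = 0.70 m
Q = (1/n)·A·R^(2/3)·S^(1/2) = (1/0.033) × 13.40 × 0.7000^(2/3) × 0.00058^(1/2) = 7.709 m³/s

7.71 m³/s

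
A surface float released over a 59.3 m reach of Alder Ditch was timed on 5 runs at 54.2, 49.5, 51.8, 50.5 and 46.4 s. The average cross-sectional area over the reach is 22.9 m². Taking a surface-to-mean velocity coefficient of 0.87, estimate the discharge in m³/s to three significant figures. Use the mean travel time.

23.4 m³/s

t̄ = (54.2 + 49.5 + 51.8 + 50.5 + 46.4) / 5 = 50.48 s
v_surface = L / t̄ = 59.3 / 50.48 = 1.175 m/s
v_mean = 0.87 × 1.175 = 1.022 m/s
Q = A × v_mean = 22.9 × 1.022 = 23.40 m³/s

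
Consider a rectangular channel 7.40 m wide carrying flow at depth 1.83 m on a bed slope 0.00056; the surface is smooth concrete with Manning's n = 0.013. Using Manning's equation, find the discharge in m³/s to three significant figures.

A = b·y = 7.40 × 1.83 = 13.54 m²
P = b + 2y = 7.40 + 2×1.83 = 11.06 m
R = A/P = 13.54/11.06 = 1.224 m
Q = (1/n)·A·R^(2/3)·S^(1/2) = (1/0.013) × 13.54 × 1.224^(2/3) × 0.00056^(1/2) = 28.21 m³/s

28.2 m³/s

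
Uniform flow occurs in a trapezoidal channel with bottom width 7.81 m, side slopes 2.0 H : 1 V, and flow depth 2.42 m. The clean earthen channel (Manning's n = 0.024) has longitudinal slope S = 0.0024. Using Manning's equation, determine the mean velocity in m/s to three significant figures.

2.84 m/s

A = (b + z·y)·y = (7.81 + 2.0×2.42)×2.42 = 30.61 m²
P = b + 2y√(1+z²) = 7.81 + 2×2.42×√(1+2.0²) = 18.63 m
R = A/P = 30.61/18.63 = 1.643 m
Q = (1/n)·A·R^(2/3)·S^(1/2) = (1/0.024) × 30.61 × 1.643^(2/3) × 0.0024^(1/2) = 87.01 m³/s
V = Q/A = 87.01/30.61 = 2.842 m/s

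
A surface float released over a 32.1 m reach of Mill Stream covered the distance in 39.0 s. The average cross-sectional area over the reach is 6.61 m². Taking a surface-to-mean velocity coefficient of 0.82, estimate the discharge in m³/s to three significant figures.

4.46 m³/s

v_surface = L / t̄ = 32.1 / 39 = 0.8231 m/s
v_mean = 0.82 × 0.8231 = 0.6749 m/s
Q = A × v_mean = 6.61 × 0.6749 = 4.461 m³/s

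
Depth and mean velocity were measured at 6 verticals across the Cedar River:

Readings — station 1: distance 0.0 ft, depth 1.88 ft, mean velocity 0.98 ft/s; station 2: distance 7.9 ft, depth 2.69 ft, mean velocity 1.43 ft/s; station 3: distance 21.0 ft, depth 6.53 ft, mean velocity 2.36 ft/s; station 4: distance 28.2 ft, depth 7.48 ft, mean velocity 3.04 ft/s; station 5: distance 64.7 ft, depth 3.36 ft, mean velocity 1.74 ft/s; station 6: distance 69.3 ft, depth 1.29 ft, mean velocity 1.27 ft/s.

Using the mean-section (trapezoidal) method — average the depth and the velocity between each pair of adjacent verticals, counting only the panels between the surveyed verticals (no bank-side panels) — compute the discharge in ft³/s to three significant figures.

761 ft³/s

Panel 1-2: Δb = 7.9 ft, d̄ = (1.88+2.69)/2 = 2.285, v̄ = (0.98+1.43)/2 = 1.205 → q = 7.9×2.285×1.205 = 21.75 ft³/s
Panel 2-3: Δb = 13.1 ft, d̄ = (2.69+6.53)/2 = 4.61, v̄ = (1.43+2.36)/2 = 1.895 → q = 13.1×4.61×1.895 = 114.4 ft³/s
Panel 3-4: Δb = 7.2 ft, d̄ = (6.53+7.48)/2 = 7.005, v̄ = (2.36+3.04)/2 = 2.7 → q = 7.2×7.005×2.7 = 136.2 ft³/s
Panel 4-5: Δb = 36.5 ft, d̄ = (7.48+3.36)/2 = 5.42, v̄ = (3.04+1.74)/2 = 2.39 → q = 36.5×5.42×2.39 = 472.8 ft³/s
Panel 5-6: Δb = 4.6 ft, d̄ = (3.36+1.29)/2 = 2.325, v̄ = (1.74+1.27)/2 = 1.505 → q = 4.6×2.325×1.505 = 16.10 ft³/s
Q = Σ q = 761.3 ft³/s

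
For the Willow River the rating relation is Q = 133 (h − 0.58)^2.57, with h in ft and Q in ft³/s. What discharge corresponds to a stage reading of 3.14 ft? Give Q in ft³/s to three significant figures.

1490 ft³/s

Q = 133 × (3.14 − 0.58)^2.57 = 133 × 2.56^2.57 = 1489 ft³/s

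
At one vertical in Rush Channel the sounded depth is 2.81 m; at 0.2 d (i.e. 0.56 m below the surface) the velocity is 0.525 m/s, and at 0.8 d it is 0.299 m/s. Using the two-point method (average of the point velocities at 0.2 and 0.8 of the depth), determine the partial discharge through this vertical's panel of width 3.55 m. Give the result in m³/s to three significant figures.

v̄ = (0.525 + 0.299) / 2 = 0.4120 m/s
q = v̄ × d × w = 0.4120 × 2.81 × 3.55 = 4.110 m³/s

4.11 m³/s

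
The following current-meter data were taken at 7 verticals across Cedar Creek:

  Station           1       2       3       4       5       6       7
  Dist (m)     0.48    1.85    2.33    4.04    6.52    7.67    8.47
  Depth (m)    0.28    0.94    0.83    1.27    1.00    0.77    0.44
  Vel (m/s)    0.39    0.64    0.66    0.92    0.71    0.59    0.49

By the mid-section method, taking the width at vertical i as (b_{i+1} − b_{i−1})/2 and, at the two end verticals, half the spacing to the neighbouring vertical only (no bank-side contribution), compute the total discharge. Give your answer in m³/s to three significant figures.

w_1 = (1.85 − 0.48)/2 = 0.685 m; q_1 = 0.39 × 0.28 × 0.685 = 0.07480 m³/s
w_2 = (2.33 − 0.48)/2 = 0.925 m; q_2 = 0.64 × 0.94 × 0.925 = 0.5565 m³/s
w_3 = (4.04 − 1.85)/2 = 1.095 m; q_3 = 0.66 × 0.83 × 1.095 = 0.5998 m³/s
w_4 = (6.52 − 2.33)/2 = 2.095 m; q_4 = 0.92 × 1.27 × 2.095 = 2.448 m³/s
w_5 = (7.67 − 4.04)/2 = 1.815 m; q_5 = 0.71 × 1.00 × 1.815 = 1.289 m³/s
w_6 = (8.47 − 6.52)/2 = 0.975 m; q_6 = 0.59 × 0.77 × 0.975 = 0.4429 m³/s
w_7 = (8.47 − 7.67)/2 = 0.4 m; q_7 = 0.49 × 0.44 × 0.4 = 0.08624 m³/s
Q = Σ qᵢ = 5.497 m³/s

5.50 m³/s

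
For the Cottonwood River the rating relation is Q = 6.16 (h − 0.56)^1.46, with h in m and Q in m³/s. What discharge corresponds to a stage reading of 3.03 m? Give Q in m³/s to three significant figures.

23.1 m³/s

Q = 6.16 × (3.03 − 0.56)^1.46 = 6.16 × 2.47^1.46 = 23.06 m³/s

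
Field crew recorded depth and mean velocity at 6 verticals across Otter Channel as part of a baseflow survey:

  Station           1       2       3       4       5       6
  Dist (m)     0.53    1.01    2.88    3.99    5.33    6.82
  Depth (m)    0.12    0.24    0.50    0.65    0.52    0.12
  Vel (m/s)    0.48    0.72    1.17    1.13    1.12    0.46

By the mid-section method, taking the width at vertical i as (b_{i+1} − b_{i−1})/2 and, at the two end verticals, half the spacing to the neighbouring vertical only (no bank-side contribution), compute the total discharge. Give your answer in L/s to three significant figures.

2850 L/s

w_1 = (1.01 − 0.53)/2 = 0.24 m; q_1 = 0.48 × 0.12 × 0.24 = 0.01382 m³/s
w_2 = (2.88 − 0.53)/2 = 1.175 m; q_2 = 0.72 × 0.24 × 1.175 = 0.2030 m³/s
w_3 = (3.99 − 1.01)/2 = 1.49 m; q_3 = 1.17 × 0.50 × 1.49 = 0.8717 m³/s
w_4 = (5.33 − 2.88)/2 = 1.225 m; q_4 = 1.13 × 0.65 × 1.225 = 0.8998 m³/s
w_5 = (6.82 − 3.99)/2 = 1.415 m; q_5 = 1.12 × 0.52 × 1.415 = 0.8241 m³/s
w_6 = (6.82 − 5.33)/2 = 0.745 m; q_6 = 0.46 × 0.12 × 0.745 = 0.04112 m³/s
Q = Σ qᵢ = 2.853 m³/s
= 2.853 × 1000 = 2853 L/s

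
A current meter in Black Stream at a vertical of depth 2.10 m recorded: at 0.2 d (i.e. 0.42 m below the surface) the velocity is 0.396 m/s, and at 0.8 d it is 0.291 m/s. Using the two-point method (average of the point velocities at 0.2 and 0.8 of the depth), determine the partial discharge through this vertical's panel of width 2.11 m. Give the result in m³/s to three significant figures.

v̄ = (0.396 + 0.291) / 2 = 0.3435 m/s
q = v̄ × d × w = 0.3435 × 2.10 × 2.11 = 1.522 m³/s

1.52 m³/s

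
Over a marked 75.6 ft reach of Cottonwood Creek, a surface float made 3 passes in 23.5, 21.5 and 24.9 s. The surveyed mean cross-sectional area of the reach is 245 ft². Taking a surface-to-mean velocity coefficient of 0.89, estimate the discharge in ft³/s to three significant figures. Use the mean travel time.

t̄ = (23.5 + 21.5 + 24.9) / 3 = 23.3 s
v_surface = L / t̄ = 75.6 / 23.3 = 3.245 ft/s
v_mean = 0.89 × 3.245 = 2.888 ft/s
Q = A × v_mean = 245 × 2.888 = 707.5 ft³/s

707 ft³/s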